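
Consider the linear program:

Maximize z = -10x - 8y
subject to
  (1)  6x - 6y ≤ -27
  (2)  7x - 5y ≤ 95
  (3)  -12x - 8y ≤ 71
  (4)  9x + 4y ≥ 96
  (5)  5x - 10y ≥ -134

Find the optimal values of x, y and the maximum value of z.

x = 6, y = 21/2, maximum z = -144

At the optimal vertex, 6x - 6y = -27 and 9x + 4y = 96.
Solving simultaneously gives x = 6, y = 21/2.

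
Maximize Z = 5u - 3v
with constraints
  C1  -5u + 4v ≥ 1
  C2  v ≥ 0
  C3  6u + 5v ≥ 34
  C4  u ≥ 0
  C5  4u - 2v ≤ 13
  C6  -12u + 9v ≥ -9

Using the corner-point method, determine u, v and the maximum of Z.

Extreme points and Z = 5u - 3v:
  (131/49, 176/49) → Z = 127/49
  (9, 23/2) → Z = 21/2
  (0, 34/5) → Z = -102/5
The feasible region is unbounded (it extends along (0, 1), (1, 2)), but Z strictly decreases along every unbounded feasible direction, so there is no improving ray and the maximum is attained at a vertex.

At the optimal vertex, -5u + 4v = 1 and 4u - 2v = 13.
Solving simultaneously gives u = 9, v = 23/2.

u = 9, v = 23/2, maximum Z = 21/2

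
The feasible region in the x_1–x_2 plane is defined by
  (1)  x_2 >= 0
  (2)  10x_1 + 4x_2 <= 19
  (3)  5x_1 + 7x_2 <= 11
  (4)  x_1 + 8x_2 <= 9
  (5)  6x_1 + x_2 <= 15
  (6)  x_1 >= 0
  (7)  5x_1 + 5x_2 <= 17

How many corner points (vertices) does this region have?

5

Of the 21 pairwise boundary intersections, those satisfying every inequality are:
  (19/10, 0)
  (0, 0)
  (89/50, 3/10)
  (25/33, 34/33)
  (0, 9/8)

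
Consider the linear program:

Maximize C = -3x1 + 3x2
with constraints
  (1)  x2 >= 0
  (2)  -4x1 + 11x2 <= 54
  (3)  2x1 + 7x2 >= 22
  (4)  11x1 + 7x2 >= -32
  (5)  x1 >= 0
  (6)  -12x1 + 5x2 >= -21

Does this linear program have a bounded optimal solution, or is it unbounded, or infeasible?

bounded optimum

Extreme points and C = -3x1 + 3x2:
  (0, 54/11) → C = 162/11
  (501/112, 183/28) → C = 99/16
  (0, 22/7) → C = 66/7
  (257/94, 111/47) → C = -105/94
The feasible region has finitely many vertices and no improving ray; the maximum is 162/11 at (0, 54/11).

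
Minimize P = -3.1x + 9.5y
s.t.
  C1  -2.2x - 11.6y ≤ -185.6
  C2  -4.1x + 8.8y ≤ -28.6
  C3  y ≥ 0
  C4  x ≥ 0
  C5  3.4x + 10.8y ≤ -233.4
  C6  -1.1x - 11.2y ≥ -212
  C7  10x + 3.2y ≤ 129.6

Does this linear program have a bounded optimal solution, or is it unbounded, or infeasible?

infeasible

The boundaries -1.1x - 11.2y = -212 and 10x + 3.2y = 129.6 meet at (2416/339, 12359/678), but that point violates -4.1x + 8.8y ≤ -28.6. Every candidate vertex is excluded by some other constraint, so the feasible region is empty.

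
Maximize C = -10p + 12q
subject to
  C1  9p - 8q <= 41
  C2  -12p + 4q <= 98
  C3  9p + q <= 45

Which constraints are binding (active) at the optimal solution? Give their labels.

Extreme points and C = -10p + 12q:
  (-79/5, -229/10) → C = -584/5
  (401/81, 4/9) → C = -3578/81
  (41/24, 237/8) → C = 4061/12

The maximum is at (41/24, 237/8). Substituting into each constraint, equality holds for C2 and C3; the remaining constraints have slack.

C2 and C3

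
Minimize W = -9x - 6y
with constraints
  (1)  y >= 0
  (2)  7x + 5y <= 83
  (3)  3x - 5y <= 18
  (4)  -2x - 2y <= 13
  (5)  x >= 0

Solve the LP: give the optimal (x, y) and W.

x = 101/10, y = 123/50, minimum W = -5283/50

Feasible corners and W = -9x - 6y:
  (6, 0) → W = -54
  (0, 0) → W = 0
  (101/10, 123/50) → W = -5283/50
  (0, 83/5) → W = -498/5

The binding constraints are 7x + 5y = 83 and 3x - 5y = 18.
Solving simultaneously gives x = 101/10, y = 123/50.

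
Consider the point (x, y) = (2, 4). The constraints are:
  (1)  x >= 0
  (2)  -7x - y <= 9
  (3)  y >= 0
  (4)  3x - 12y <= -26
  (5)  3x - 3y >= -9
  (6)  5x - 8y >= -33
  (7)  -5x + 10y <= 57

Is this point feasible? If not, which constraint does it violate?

(1): 2 ≥ 0 ✓
(2): -18 ≤ 9 ✓
(3): 4 ≥ 0 ✓
(4): -42 ≤ -26 ✓
(5): -6 ≥ -9 ✓
(6): -22 ≥ -33 ✓
(7): 30 ≤ 57 ✓

feasible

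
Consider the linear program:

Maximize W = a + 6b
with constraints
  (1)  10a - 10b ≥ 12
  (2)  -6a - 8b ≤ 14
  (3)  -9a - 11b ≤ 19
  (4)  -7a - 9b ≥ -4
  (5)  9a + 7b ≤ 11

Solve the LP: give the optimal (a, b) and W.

Feasible corners and W = a + 6b:
  (-29/100, -149/100) → W = -923/100
  (37/40, -11/40) → W = -29/40
  (1/3, -2) → W = -35/3
  (31/5, -32/5) → W = -161/5
  (71/32, -41/32) → W = -175/32

At the optimal vertex, 10a - 10b = 12 and -7a - 9b = -4.
Solving simultaneously gives a = 37/40, b = -11/40.

a = 37/40, b = -11/40, maximum W = -29/40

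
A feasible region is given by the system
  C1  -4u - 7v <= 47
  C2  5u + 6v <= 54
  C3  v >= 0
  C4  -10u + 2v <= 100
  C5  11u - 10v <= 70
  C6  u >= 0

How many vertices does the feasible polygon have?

Of the 15 pairwise boundary intersections, those satisfying every inequality are:
  (240/29, 61/29)
  (0, 9)
  (70/11, 0)
  (0, 0)

4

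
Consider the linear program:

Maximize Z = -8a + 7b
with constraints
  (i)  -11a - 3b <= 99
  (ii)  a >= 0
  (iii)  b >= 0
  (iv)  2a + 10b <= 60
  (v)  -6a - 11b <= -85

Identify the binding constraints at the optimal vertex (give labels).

Corner points and Z = -8a + 7b:
  (30, 0) → Z = -240
  (85/6, 0) → Z = -340/3
  (5, 5) → Z = -5

The maximum is at (5, 5). Substituting into each constraint, equality holds for (iv) and (v); the remaining constraints have slack.

(iv) and (v)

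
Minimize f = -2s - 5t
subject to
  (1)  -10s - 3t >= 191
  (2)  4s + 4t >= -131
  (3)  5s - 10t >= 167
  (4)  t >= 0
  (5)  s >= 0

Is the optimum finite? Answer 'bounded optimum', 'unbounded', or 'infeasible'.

infeasible

The boundaries 5s - 10t = 167 and t = 0 meet at (167/5, 0), but that point violates -10s - 3t ≥ 191. Every candidate vertex is excluded by some other constraint, so the feasible region is empty.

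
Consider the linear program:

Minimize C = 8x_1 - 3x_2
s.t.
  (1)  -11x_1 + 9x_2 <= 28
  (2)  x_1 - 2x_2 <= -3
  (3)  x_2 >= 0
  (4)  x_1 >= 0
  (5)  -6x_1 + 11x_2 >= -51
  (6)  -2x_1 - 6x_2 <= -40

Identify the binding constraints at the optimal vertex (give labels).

Vertices and C = 8x_1 - 3x_2:
  (16/7, 124/21) → C = 4/7
  (135, 69) → C = 873
  (31/5, 23/5) → C = 179/5
The feasible region is unbounded (it extends along (11, 6), (9, 11)), but C strictly increases along every unbounded feasible direction, so there is no improving ray and the minimum is attained at a vertex.

The minimum is at (16/7, 124/21). Substituting into each constraint, equality holds for (1) and (6); the remaining constraints have slack.

(1) and (6)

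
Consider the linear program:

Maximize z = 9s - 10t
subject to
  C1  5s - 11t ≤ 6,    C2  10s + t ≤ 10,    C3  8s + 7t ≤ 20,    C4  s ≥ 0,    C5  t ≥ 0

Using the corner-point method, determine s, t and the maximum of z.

s = 1, t = 0, maximum z = 9

Extreme points and z = 9s - 10t:
  (25/31, 60/31) → z = -375/31
  (1, 0) → z = 9
  (0, 20/7) → z = -200/7
  (0, 0) → z = 0

At the optimal vertex, 10s + t = 10 and t = 0.
Solving simultaneously gives s = 1, t = 0.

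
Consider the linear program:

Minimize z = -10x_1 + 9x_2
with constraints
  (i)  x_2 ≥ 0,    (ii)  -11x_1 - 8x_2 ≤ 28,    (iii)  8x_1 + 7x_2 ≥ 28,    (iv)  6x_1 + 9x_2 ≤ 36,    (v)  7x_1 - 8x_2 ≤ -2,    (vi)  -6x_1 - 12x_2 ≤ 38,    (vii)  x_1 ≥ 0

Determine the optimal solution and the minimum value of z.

x_1 = 90/37, x_2 = 88/37, minimum z = -108/37

Vertices and z = -10x_1 + 9x_2:
  (0, 4) → z = 36
  (210/113, 212/113) → z = -192/113
  (90/37, 88/37) → z = -108/37

The binding constraints are 6x_1 + 9x_2 = 36 and 7x_1 - 8x_2 = -2.
Solving simultaneously gives x_1 = 90/37, x_2 = 88/37.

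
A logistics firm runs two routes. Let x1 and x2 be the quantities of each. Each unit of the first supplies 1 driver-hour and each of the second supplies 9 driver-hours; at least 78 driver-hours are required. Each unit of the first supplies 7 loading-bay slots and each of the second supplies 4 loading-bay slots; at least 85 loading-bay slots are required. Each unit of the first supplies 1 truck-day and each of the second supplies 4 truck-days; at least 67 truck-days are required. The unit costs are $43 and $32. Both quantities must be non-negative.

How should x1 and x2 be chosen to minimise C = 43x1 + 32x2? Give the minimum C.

x1 = 3, x2 = 16, minimum C = 641

Feasible corners and C = 43x1 + 32x2:
  (0, 85/4) → C = 680
  (78, 0) → C = 3354
  (291/5, 11/5) → C = 2573
  (3, 16) → C = 641
The feasible region is unbounded (it extends along (0, 1), (1, 0)), but C strictly increases along every unbounded feasible direction, so there is no improving ray and the minimum is attained at a vertex.

The optimum lies where 7x1 + 4x2 = 85 and x1 + 4x2 = 67.
Solving simultaneously gives x1 = 3, x2 = 16.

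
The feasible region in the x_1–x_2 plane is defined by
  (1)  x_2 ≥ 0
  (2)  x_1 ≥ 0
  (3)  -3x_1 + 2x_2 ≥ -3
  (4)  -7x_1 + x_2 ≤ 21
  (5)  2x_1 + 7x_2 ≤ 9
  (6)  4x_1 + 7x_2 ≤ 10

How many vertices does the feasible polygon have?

The feasible vertices (each the meet of two boundaries and inside every other half-plane) are:
  (0, 0)
  (1, 0)
  (0, 9/7)
  (41/29, 18/29)
  (1/2, 8/7)

5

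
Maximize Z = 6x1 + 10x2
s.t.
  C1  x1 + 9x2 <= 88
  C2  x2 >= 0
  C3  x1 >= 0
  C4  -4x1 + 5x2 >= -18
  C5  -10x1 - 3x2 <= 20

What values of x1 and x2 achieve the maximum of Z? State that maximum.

x1 = 602/41, x2 = 334/41, maximum Z = 6952/41

Feasible corners and Z = 6x1 + 10x2:
  (0, 88/9) → Z = 880/9
  (602/41, 334/41) → Z = 6952/41
  (0, 0) → Z = 0
  (9/2, 0) → Z = 27

The optimum lies where x1 + 9x2 = 88 and -4x1 + 5x2 = -18.
Solving simultaneously gives x1 = 602/41, x2 = 334/41.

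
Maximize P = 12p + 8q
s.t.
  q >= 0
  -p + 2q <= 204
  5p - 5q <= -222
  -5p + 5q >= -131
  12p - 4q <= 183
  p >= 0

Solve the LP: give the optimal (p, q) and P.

p = 591/10, q = 2631/20, maximum P = 8808/5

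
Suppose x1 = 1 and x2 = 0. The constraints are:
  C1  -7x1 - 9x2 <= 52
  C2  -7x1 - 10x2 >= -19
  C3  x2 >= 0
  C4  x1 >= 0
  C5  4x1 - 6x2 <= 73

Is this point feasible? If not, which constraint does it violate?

C1: -7 ≤ 52 ✓
C2: -7 ≥ -19 ✓
C3: 0 ≥ 0 ✓
C4: 1 ≥ 0 ✓
C5: 4 ≤ 73 ✓

feasible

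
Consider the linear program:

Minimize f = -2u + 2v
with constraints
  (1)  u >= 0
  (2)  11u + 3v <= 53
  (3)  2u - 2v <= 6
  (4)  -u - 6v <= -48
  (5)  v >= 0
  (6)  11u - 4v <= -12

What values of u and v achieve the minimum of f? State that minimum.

u = 12/7, v = 54/7, minimum f = 12

Corner points and f = -2u + 2v:
  (0, 53/3) → f = 106/3
  (0, 8) → f = 16
  (16/7, 65/7) → f = 14
  (12/7, 54/7) → f = 12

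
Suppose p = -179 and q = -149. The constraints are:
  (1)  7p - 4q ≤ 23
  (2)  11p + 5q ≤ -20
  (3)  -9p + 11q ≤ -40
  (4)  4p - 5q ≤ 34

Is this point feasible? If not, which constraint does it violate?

not feasible — violates (3)

Constraint (3): -9p + 11q = -28, which is not ≤ -40. All other constraints are satisfied.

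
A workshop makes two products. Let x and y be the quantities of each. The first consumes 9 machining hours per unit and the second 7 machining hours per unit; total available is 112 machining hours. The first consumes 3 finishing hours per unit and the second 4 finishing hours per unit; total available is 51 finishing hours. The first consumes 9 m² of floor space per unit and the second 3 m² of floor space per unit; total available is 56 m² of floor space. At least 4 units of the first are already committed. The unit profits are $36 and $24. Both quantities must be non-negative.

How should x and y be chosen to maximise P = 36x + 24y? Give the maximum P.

Corner points and P = 36x + 24y:
  (56/9, 0) → P = 224
  (4, 0) → P = 144
  (4, 20/3) → P = 304

x = 4, y = 20/3, maximum P = 304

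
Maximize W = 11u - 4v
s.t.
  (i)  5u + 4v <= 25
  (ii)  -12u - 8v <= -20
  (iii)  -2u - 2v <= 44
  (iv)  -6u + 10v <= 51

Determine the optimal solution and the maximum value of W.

u = 113, v = -135, maximum W = 1783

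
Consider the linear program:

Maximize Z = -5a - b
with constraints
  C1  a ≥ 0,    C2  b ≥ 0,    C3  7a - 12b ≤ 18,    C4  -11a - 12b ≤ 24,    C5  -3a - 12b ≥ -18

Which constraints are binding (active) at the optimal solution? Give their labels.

Extreme points and Z = -5a - b:
  (0, 0) → Z = 0
  (0, 3/2) → Z = -3/2
  (18/7, 0) → Z = -90/7
  (18/5, 3/5) → Z = -93/5

The maximum is at (0, 0). Substituting into each constraint, equality holds for C1 and C2; the remaining constraints have slack.

C1 and C2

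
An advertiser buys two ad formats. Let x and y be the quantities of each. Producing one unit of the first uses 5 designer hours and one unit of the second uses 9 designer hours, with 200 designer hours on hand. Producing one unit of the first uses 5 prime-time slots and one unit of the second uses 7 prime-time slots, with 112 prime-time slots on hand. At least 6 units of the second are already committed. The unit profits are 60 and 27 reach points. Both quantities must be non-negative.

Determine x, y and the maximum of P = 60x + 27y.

Vertices and P = 60x + 27y:
  (0, 16) → P = 432
  (0, 6) → P = 162
  (14, 6) → P = 1002

x = 14, y = 6, maximum P = 1002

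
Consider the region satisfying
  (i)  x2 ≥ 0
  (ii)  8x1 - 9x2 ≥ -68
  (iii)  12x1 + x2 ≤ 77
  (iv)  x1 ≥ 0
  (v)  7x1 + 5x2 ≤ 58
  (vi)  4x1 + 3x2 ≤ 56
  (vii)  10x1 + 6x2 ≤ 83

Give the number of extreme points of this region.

5

Intersecting each pair of boundary lines and keeping only the points that satisfy every inequality leaves:
  (77/12, 0)
  (0, 0)
  (0, 68/9)
  (182/103, 940/103)
  (327/53, 157/53)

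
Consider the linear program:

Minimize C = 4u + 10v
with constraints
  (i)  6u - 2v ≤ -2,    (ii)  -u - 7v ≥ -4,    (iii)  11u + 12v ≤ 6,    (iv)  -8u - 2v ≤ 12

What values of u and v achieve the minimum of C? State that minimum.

u = -1, v = -2, minimum C = -24

Corner points and C = 4u + 10v:
  (-3/22, 13/22) → C = 59/11
  (-1, -2) → C = -24
  (-46/27, 22/27) → C = 4/3

The binding constraints are 6u - 2v = -2 and -8u - 2v = 12.
Solving simultaneously gives u = -1, v = -2.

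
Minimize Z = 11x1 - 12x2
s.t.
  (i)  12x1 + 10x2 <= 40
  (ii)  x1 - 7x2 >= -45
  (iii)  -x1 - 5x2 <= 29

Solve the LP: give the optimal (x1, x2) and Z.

x1 = -107/3, x2 = 4/3, minimum Z = -1225/3

At the optimal vertex, x1 - 7x2 = -45 and -x1 - 5x2 = 29.
Solving simultaneously gives x1 = -107/3, x2 = 4/3.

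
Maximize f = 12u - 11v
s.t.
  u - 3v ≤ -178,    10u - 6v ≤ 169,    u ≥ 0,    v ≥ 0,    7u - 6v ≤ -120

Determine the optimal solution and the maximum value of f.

u = 236/5, v = 1126/15, maximum f = -778/3

Corner points and f = 12u - 11v:
  (0, 178/3) → f = -1958/3
  (236/5, 1126/15) → f = -778/3
  (289/3, 2383/18) → f = -5405/18
The feasible region is unbounded (it extends along (0, 1), (3, 5)), but f strictly decreases along every unbounded feasible direction, so there is no improving ray and the maximum is attained at a vertex.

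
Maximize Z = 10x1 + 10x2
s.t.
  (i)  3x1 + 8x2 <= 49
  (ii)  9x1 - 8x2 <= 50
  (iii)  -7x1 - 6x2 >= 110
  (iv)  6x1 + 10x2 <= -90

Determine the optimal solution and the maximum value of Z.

x1 = -280/17, x2 = 15/17, maximum Z = -2650/17

The feasible region is unbounded (it extends along (-8, 3), (-8, -9)), but Z strictly decreases along every unbounded feasible direction, so there is no improving ray and the maximum is attained at a vertex.

The binding constraints are -7x1 - 6x2 = 110 and 6x1 + 10x2 = -90.
Solving simultaneously gives x1 = -280/17, x2 = 15/17.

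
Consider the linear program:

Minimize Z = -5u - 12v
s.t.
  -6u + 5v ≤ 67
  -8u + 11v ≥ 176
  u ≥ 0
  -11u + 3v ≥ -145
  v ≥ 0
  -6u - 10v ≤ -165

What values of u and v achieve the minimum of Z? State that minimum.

The optimum lies where -6u + 5v = 67 and -11u + 3v = -145.
Solving simultaneously gives u = 926/37, v = 1607/37.

u = 926/37, v = 1607/37, minimum Z = -23914/37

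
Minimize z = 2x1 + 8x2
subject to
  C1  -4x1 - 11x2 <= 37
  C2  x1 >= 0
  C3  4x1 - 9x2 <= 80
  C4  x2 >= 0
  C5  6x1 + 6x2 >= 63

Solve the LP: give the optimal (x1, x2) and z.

Extreme points and z = 2x1 + 8x2:
  (0, 21/2) → z = 84
  (20, 0) → z = 40
  (21/2, 0) → z = 21
The feasible region is unbounded (it extends along (0, 1), (9, 4)), but z strictly increases along every unbounded feasible direction, so there is no improving ray and the minimum is attained at a vertex.

The optimum lies where x2 = 0 and 6x1 + 6x2 = 63.
Solving simultaneously gives x1 = 21/2, x2 = 0.

x1 = 21/2, x2 = 0, minimum z = 21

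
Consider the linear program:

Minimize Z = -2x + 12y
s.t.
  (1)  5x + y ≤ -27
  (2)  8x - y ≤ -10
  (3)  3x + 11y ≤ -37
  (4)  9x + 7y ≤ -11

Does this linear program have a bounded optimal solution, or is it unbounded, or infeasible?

From the feasible point (-37/13, -166/13), moving in the direction (-1, -8) keeps every constraint satisfied while Z decreases without bound.

unbounded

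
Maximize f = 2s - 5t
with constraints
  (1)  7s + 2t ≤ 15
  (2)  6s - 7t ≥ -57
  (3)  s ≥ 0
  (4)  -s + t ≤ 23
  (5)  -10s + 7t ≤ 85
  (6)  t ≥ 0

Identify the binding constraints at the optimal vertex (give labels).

Extreme points and f = 2s - 5t:
  (0, 15/2) → f = -75/2
  (15/7, 0) → f = 30/7
  (0, 0) → f = 0

The maximum is at (15/7, 0). Substituting into each constraint, equality holds for (1) and (6); the remaining constraints have slack.

(1) and (6)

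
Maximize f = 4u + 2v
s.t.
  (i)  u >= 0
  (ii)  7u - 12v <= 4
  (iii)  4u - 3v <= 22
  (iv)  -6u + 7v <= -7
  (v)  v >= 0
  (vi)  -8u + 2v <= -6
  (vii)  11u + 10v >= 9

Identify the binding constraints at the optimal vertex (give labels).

Feasible corners and f = 4u + 2v:
  (28/3, 46/9) → f = 428/9
  (56/23, 25/23) → f = 274/23
  (133/10, 52/5) → f = 74

The maximum is at (133/10, 52/5). Substituting into each constraint, equality holds for (iii) and (iv); the remaining constraints have slack.

(iii) and (iv)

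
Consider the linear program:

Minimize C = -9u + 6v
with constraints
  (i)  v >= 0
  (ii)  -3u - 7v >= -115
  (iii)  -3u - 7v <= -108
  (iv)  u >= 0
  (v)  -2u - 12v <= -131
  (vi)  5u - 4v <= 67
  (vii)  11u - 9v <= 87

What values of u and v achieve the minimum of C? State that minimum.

u = 411/26, v = 251/26, minimum C = -2193/26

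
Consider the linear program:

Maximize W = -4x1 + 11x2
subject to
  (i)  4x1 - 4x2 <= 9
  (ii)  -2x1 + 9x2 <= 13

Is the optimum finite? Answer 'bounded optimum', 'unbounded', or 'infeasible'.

From the feasible point (19/4, 5/2), moving in the direction (-9, -2) keeps every constraint satisfied while W increases without bound.

unbounded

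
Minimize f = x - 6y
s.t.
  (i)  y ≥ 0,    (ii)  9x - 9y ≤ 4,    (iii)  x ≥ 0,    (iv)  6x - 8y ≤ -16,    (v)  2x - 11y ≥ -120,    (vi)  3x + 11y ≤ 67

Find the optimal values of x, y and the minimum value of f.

Feasible corners and f = x - 6y:
  (0, 2) → f = -12
  (0, 67/11) → f = -402/11
  (4, 5) → f = -26

x = 0, y = 67/11, minimum f = -402/11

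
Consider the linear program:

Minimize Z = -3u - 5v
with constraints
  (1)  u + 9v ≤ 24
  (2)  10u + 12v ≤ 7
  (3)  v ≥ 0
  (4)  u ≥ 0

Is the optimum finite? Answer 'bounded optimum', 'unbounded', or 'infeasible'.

bounded optimum

Extreme points and Z = -3u - 5v:
  (7/10, 0) → Z = -21/10
  (0, 7/12) → Z = -35/12
  (0, 0) → Z = 0
The feasible region has finitely many vertices and no improving ray; the minimum is -35/12 at (0, 7/12).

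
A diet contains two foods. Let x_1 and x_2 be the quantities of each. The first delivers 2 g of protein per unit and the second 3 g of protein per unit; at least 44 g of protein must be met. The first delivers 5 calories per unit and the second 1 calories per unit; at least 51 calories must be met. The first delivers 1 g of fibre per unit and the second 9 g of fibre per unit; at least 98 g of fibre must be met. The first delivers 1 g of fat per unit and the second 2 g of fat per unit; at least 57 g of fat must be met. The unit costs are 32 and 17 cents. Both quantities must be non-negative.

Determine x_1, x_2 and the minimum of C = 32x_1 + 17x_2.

Extreme points and C = 32x_1 + 17x_2:
  (0, 51) → C = 867
  (98, 0) → C = 3136
  (5, 26) → C = 602
  (317/7, 41/7) → C = 10841/7
The feasible region is unbounded (it extends along (0, 1), (1, 0)), but C strictly increases along every unbounded feasible direction, so there is no improving ray and the minimum is attained at a vertex.

The binding constraints are 5x_1 + x_2 = 51 and x_1 + 2x_2 = 57.
Solving simultaneously gives x_1 = 5, x_2 = 26.

x_1 = 5, x_2 = 26, minimum C = 602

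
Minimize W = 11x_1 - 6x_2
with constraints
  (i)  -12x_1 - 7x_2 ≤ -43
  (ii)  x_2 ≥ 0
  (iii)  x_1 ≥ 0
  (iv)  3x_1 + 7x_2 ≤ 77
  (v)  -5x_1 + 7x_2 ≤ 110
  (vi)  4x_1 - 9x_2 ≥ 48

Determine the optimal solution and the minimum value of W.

The optimum lies where x_2 = 0 and 4x_1 - 9x_2 = 48.
Solving simultaneously gives x_1 = 12, x_2 = 0.

x_1 = 12, x_2 = 0, minimum W = 132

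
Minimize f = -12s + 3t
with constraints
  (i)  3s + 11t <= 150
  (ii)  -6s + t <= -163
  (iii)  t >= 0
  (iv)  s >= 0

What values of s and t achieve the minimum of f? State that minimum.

s = 50, t = 0, minimum f = -600

Feasible corners and f = -12s + 3t:
  (1943/69, 137/23) → f = -7361/23
  (50, 0) → f = -600
  (163/6, 0) → f = -326

The optimum lies where 3s + 11t = 150 and t = 0.
Solving simultaneously gives s = 50, t = 0.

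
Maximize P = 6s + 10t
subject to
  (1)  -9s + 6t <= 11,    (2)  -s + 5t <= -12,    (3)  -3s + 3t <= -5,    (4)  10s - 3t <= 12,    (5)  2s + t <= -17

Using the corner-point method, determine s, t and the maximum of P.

Extreme points and P = 6s + 10t:
  (-7, -26/3) → P = -386/3
  (-46/9, -61/9) → P = -886/9
  (-39/16, -97/8) → P = -1087/8
The feasible region is unbounded (it extends along (-2, -3), (-3, -10)), but P strictly decreases along every unbounded feasible direction, so there is no improving ray and the maximum is attained at a vertex.

At the optimal vertex, -3s + 3t = -5 and 2s + t = -17.
Solving simultaneously gives s = -46/9, t = -61/9.

s = -46/9, t = -61/9, maximum P = -886/9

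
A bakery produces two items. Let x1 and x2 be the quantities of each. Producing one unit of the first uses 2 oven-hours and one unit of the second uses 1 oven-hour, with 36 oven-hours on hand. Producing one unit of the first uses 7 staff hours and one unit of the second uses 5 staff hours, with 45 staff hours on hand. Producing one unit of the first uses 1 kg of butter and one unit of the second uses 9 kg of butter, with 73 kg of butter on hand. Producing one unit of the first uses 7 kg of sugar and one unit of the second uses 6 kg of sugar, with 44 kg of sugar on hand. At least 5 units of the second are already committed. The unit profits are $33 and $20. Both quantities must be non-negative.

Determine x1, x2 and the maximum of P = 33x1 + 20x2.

Feasible corners and P = 33x1 + 20x2:
  (0, 22/3) → P = 440/3
  (0, 5) → P = 100
  (2, 5) → P = 166

At the optimal vertex, 7x1 + 6x2 = 44 and x2 = 5.
Solving simultaneously gives x1 = 2, x2 = 5.

x1 = 2, x2 = 5, maximum P = 166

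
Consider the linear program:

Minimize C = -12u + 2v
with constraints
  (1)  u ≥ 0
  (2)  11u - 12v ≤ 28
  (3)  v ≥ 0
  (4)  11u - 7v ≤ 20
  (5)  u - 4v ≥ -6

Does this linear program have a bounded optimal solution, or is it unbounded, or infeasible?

Vertices and C = -12u + 2v:
  (0, 0) → C = 0
  (0, 3/2) → C = 3
  (20/11, 0) → C = -240/11
  (122/37, 86/37) → C = -1292/37
The feasible region has finitely many vertices and no improving ray; the minimum is -1292/37 at (122/37, 86/37).

bounded optimum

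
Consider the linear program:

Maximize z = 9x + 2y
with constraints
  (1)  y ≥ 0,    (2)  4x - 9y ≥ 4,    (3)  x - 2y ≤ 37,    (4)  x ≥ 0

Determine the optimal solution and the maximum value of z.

Vertices and z = 9x + 2y:
  (1, 0) → z = 9
  (37, 0) → z = 333
  (325, 144) → z = 3213

The binding constraints are 4x - 9y = 4 and x - 2y = 37.
Solving simultaneously gives x = 325, y = 144.

x = 325, y = 144, maximum z = 3213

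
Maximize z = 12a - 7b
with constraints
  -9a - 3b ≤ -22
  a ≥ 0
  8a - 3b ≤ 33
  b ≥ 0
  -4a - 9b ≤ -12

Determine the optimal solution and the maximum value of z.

The feasible region is unbounded (it extends along (0, 1), (3, 8)), but z strictly decreases along every unbounded feasible direction, so there is no improving ray and the maximum is attained at a vertex.

a = 33/8, b = 0, maximum z = 99/2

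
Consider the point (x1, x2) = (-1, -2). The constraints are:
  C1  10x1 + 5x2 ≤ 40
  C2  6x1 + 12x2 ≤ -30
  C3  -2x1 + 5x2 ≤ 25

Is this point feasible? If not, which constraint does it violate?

feasible

C1: -20 ≤ 40 ✓
C2: -30 ≤ -30 ✓
C3: -8 ≤ 25 ✓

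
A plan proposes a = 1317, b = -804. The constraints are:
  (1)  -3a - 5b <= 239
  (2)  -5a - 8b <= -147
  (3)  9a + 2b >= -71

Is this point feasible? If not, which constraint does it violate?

feasible

(1): 69 ≤ 239 ✓
(2): -153 ≤ -147 ✓
(3): 10245 ≥ -71 ✓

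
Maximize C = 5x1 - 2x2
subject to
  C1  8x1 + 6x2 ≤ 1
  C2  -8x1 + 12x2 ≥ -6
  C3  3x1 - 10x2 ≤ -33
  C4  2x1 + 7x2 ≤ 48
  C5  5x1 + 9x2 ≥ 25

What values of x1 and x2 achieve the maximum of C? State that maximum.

Feasible corners and C = 5x1 - 2x2:
  (-281/44, 191/22) → C = -2169/44
  (-47/14, 65/14) → C = -365/14
  (-257/17, 190/17) → C = -1665/17

x1 = -47/14, x2 = 65/14, maximum C = -365/14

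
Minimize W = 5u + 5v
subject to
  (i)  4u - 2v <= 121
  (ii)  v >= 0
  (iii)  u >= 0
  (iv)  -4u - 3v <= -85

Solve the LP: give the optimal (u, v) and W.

Vertices and W = 5u + 5v:
  (121/4, 0) → W = 605/4
  (85/4, 0) → W = 425/4
  (0, 85/3) → W = 425/3
The feasible region is unbounded (it extends along (0, 1), (1, 2)), but W strictly increases along every unbounded feasible direction, so there is no improving ray and the minimum is attained at a vertex.

At the optimal vertex, v = 0 and -4u - 3v = -85.
Solving simultaneously gives u = 85/4, v = 0.

u = 85/4, v = 0, minimum W = 425/4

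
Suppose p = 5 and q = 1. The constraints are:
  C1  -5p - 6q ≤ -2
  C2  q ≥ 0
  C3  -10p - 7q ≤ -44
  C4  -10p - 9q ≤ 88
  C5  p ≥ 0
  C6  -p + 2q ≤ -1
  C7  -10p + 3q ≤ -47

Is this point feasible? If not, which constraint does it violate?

feasible

C1: -31 ≤ -2 ✓
C2: 1 ≥ 0 ✓
C3: -57 ≤ -44 ✓
C4: -59 ≤ 88 ✓
C5: 5 ≥ 0 ✓
C6: -3 ≤ -1 ✓
C7: -47 ≤ -47 ✓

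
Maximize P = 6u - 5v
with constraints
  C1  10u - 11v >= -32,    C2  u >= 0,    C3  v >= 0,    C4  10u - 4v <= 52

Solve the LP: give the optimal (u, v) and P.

u = 26/5, v = 0, maximum P = 156/5

Corner points and P = 6u - 5v:
  (0, 32/11) → P = -160/11
  (10, 12) → P = 0
  (0, 0) → P = 0
  (26/5, 0) → P = 156/5

The binding constraints are v = 0 and 10u - 4v = 52.
Solving simultaneously gives u = 26/5, v = 0.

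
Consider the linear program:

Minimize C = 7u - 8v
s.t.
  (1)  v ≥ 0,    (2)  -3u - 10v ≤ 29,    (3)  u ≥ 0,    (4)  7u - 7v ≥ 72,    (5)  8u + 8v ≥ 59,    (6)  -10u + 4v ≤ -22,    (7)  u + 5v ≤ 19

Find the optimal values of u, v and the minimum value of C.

u = 493/42, v = 61/42, minimum C = 2963/42

Vertices and C = 7u - 8v:
  (72/7, 0) → C = 72
  (19, 0) → C = 133
  (493/42, 61/42) → C = 2963/42

The optimum lies where 7u - 7v = 72 and u + 5v = 19.
Solving simultaneously gives u = 493/42, v = 61/42.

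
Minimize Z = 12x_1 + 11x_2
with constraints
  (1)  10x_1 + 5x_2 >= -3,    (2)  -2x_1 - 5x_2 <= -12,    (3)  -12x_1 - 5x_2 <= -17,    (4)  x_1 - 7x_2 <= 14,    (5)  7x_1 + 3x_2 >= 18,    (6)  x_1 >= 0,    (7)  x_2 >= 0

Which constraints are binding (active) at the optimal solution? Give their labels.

Corner points and Z = 12x_1 + 11x_2:
  (54/29, 48/29) → Z = 1176/29
  (6, 0) → Z = 72
  (14, 0) → Z = 168
  (0, 6) → Z = 66
The feasible region is unbounded (it extends along (0, 1), (7, 1)), but Z strictly increases along every unbounded feasible direction, so there is no improving ray and the minimum is attained at a vertex.

The minimum is at (54/29, 48/29). Substituting into each constraint, equality holds for (2) and (5); the remaining constraints have slack.

(2) and (5)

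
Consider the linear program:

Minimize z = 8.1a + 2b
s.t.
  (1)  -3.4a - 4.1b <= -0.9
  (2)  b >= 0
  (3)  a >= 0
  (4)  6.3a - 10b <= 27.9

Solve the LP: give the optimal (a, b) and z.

a = 0, b = 9/41, minimum z = 18/41

Feasible corners and z = 8.1a + 2b:
  (9/34, 0) → z = 729/340
  (0, 9/41) → z = 18/41
  (31/7, 0) → z = 2511/70
The feasible region is unbounded (it extends along (0, 1), (100, 63)), but z strictly increases along every unbounded feasible direction, so there is no improving ray and the minimum is attained at a vertex.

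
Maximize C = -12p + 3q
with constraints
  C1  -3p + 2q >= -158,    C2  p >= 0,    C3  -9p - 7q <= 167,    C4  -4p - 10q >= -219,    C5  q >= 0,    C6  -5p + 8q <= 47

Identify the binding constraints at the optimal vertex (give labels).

Vertices and C = -12p + 3q:
  (1009/19, 25/38) → C = -24141/38
  (158/3, 0) → C = -632
  (0, 0) → C = 0
  (0, 47/8) → C = 141/8
  (641/41, 1283/82) → C = -11535/82

The maximum is at (0, 47/8). Substituting into each constraint, equality holds for C2 and C6; the remaining constraints have slack.

C2 and C6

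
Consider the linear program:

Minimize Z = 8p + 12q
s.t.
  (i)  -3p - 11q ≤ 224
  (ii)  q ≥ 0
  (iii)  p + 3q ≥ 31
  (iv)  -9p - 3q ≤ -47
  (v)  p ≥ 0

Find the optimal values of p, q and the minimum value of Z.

Extreme points and Z = 8p + 12q:
  (31, 0) → Z = 248
  (2, 29/3) → Z = 132
  (0, 47/3) → Z = 188
The feasible region is unbounded (it extends along (0, 1), (1, 0)), but Z strictly increases along every unbounded feasible direction, so there is no improving ray and the minimum is attained at a vertex.

The optimum lies where p + 3q = 31 and -9p - 3q = -47.
Solving simultaneously gives p = 2, q = 29/3.

p = 2, q = 29/3, minimum Z = 132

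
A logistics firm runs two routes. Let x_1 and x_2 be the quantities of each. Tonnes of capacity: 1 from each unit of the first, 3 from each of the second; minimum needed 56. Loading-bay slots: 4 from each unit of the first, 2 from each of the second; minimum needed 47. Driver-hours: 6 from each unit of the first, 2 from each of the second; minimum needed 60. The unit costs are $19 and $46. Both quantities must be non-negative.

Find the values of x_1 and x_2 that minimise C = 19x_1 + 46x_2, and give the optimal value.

x_1 = 17/4, x_2 = 69/4, minimum C = 3497/4

Vertices and C = 19x_1 + 46x_2:
  (0, 30) → C = 1380
  (56, 0) → C = 1064
  (17/4, 69/4) → C = 3497/4
The feasible region is unbounded (it extends along (0, 1), (1, 0)), but C strictly increases along every unbounded feasible direction, so there is no improving ray and the minimum is attained at a vertex.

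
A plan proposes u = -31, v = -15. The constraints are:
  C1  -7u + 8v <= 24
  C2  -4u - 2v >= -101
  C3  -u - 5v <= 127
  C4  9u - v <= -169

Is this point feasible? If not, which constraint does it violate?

Constraint C1: -7u + 8v = 97, which is not ≤ 24. All other constraints are satisfied.

not feasible — violates C1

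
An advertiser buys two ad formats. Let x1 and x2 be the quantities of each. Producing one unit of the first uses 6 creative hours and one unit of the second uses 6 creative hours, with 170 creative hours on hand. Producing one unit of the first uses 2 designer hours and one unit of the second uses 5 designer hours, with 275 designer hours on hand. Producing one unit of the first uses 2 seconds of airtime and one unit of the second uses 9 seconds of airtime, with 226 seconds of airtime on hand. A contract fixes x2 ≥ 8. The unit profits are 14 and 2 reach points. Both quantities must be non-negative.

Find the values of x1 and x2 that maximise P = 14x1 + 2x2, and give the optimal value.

x1 = 61/3, x2 = 8, maximum P = 902/3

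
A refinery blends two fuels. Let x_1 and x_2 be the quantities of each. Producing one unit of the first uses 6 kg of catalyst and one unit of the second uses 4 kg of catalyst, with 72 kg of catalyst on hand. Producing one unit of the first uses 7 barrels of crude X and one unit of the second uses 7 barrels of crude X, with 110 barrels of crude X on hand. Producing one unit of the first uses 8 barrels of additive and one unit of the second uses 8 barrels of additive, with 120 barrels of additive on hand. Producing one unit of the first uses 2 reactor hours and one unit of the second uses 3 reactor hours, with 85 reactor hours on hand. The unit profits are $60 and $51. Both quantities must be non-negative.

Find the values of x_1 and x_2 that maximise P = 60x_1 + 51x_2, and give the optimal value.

Corner points and P = 60x_1 + 51x_2:
  (0, 0) → P = 0
  (0, 15) → P = 765
  (12, 0) → P = 720
  (6, 9) → P = 819

The optimum lies where 6x_1 + 4x_2 = 72 and 8x_1 + 8x_2 = 120.
Solving simultaneously gives x_1 = 6, x_2 = 9.

x_1 = 6, x_2 = 9, maximum P = 819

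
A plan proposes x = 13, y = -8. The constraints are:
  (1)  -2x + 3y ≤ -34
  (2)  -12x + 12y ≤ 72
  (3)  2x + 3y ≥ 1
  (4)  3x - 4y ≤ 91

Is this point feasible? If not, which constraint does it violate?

feasible

(1): -50 ≤ -34 ✓
(2): -252 ≤ 72 ✓
(3): 2 ≥ 1 ✓
(4): 71 ≤ 91 ✓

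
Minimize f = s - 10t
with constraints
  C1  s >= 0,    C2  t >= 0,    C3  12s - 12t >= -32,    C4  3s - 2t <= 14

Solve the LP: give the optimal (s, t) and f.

s = 58/3, t = 22, minimum f = -602/3

Feasible corners and f = s - 10t:
  (0, 0) → f = 0
  (0, 8/3) → f = -80/3
  (14/3, 0) → f = 14/3
  (58/3, 22) → f = -602/3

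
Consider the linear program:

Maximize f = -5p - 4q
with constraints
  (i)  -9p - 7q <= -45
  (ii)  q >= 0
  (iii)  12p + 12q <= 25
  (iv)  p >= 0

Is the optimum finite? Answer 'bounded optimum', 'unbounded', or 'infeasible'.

infeasible

The boundaries -9p - 7q = -45 and q = 0 meet at (5, 0), but that point violates 12p + 12q ≤ 25. Every candidate vertex is excluded by some other constraint, so the feasible region is empty.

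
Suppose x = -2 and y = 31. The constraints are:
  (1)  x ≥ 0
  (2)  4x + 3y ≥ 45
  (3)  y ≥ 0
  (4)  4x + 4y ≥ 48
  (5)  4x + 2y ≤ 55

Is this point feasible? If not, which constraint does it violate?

Constraint (1): x = -2, which is not ≥ 0. All other constraints are satisfied.

not feasible — violates (1)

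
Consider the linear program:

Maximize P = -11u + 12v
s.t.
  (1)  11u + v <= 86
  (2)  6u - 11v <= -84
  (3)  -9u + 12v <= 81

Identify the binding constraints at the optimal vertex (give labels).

(2) and (3)

Extreme points and P = -11u + 12v:
  (862/127, 1440/127) → P = 7798/127
  (317/47, 555/47) → P = 3173/47
  (13/3, 10) → P = 217/3

The maximum is at (13/3, 10). Substituting into each constraint, equality holds for (2) and (3); the remaining constraints have slack.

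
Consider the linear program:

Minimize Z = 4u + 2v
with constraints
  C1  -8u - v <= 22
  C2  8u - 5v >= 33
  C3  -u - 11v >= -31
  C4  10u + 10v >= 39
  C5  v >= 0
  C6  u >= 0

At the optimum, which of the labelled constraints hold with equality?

Feasible corners and Z = 4u + 2v:
  (518/93, 215/93) → Z = 834/31
  (33/8, 0) → Z = 33/2
  (31, 0) → Z = 124

The minimum is at (33/8, 0). Substituting into each constraint, equality holds for C2 and C5; the remaining constraints have slack.

C2 and C5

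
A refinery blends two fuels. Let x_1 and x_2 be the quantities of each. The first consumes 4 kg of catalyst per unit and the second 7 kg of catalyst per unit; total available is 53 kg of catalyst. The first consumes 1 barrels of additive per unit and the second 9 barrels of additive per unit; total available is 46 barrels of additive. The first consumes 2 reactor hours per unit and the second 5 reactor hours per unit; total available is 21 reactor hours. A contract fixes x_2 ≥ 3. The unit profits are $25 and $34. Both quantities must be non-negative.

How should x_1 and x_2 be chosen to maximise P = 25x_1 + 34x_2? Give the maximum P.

x_1 = 3, x_2 = 3, maximum P = 177

Extreme points and P = 25x_1 + 34x_2:
  (0, 21/5) → P = 714/5
  (0, 3) → P = 102
  (3, 3) → P = 177

The binding constraints are 2x_1 + 5x_2 = 21 and x_2 = 3.
Solving simultaneously gives x_1 = 3, x_2 = 3.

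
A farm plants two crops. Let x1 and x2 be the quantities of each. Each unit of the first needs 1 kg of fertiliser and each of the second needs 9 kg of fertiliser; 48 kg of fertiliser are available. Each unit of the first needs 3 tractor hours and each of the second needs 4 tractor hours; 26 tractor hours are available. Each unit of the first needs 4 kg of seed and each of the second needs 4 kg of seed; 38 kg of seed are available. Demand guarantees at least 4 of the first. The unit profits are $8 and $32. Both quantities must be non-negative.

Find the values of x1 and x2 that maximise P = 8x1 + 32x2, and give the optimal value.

x1 = 4, x2 = 7/2, maximum P = 144

Feasible corners and P = 8x1 + 32x2:
  (26/3, 0) → P = 208/3
  (4, 0) → P = 32
  (4, 7/2) → P = 144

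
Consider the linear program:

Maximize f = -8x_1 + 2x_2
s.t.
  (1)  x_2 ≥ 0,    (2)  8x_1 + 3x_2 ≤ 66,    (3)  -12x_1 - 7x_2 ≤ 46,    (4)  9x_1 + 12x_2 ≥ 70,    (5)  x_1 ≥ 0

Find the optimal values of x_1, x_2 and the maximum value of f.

x_1 = 0, x_2 = 22, maximum f = 44

Vertices and f = -8x_1 + 2x_2:
  (33/4, 0) → f = -66
  (70/9, 0) → f = -560/9
  (0, 22) → f = 44
  (0, 35/6) → f = 35/3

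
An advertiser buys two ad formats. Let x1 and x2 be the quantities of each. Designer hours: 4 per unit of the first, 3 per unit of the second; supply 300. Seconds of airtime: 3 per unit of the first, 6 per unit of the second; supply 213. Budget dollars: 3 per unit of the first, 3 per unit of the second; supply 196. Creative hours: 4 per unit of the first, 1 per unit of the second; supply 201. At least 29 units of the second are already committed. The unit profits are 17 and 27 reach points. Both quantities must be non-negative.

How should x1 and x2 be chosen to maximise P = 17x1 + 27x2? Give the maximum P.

Vertices and P = 17x1 + 27x2:
  (0, 71/2) → P = 1917/2
  (0, 29) → P = 783
  (13, 29) → P = 1004

The binding constraints are 3x1 + 6x2 = 213 and x2 = 29.
Solving simultaneously gives x1 = 13, x2 = 29.

x1 = 13, x2 = 29, maximum P = 1004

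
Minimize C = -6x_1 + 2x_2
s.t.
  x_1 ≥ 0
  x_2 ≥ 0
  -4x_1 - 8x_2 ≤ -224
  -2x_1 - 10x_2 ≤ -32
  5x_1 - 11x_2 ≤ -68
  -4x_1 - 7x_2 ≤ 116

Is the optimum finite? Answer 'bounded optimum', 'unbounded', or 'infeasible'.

unbounded

From the feasible point (0, 28), moving in the direction (11, 5) keeps every constraint satisfied while C decreases without bound.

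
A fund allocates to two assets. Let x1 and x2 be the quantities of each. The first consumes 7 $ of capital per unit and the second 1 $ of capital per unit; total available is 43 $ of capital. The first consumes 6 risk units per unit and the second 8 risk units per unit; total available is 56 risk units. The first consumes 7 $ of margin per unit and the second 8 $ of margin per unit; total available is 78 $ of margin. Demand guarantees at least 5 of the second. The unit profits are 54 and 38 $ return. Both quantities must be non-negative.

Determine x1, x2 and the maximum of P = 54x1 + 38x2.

x1 = 8/3, x2 = 5, maximum P = 334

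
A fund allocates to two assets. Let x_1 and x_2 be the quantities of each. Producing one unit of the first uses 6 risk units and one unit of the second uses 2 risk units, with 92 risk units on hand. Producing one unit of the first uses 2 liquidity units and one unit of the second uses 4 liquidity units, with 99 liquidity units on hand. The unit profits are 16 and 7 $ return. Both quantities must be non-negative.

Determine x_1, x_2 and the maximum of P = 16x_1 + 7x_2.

x_1 = 17/2, x_2 = 41/2, maximum P = 559/2

Vertices and P = 16x_1 + 7x_2:
  (0, 0) → P = 0
  (0, 99/4) → P = 693/4
  (46/3, 0) → P = 736/3
  (17/2, 41/2) → P = 559/2

The optimum lies where 6x_1 + 2x_2 = 92 and 2x_1 + 4x_2 = 99.
Solving simultaneously gives x_1 = 17/2, x_2 = 41/2.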